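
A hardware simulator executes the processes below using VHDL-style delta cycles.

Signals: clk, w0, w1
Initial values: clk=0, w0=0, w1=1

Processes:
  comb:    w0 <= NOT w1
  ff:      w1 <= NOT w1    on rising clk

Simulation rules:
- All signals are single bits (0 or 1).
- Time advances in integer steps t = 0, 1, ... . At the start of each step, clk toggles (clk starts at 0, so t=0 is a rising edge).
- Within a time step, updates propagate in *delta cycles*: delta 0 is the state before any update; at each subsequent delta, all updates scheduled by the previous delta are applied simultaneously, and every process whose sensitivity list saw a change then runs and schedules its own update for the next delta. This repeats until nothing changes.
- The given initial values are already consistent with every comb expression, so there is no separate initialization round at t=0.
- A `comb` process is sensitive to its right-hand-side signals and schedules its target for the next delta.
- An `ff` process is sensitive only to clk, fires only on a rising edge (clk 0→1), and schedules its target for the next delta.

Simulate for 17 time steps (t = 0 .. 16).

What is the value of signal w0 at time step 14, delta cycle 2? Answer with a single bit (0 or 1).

t=0 Δ0: clk=0 w1=1 w0=0
  Δ1: clk:0→1
  Δ2: w1:1→0
  Δ3: w0:0→1
  (3Δ to stable)
t=1 Δ0: clk=1 w1=0 w0=1
  Δ1: clk:1→0
  (1Δ to stable)
t=2 Δ0: clk=0 w1=0 w0=1
  Δ1: clk:0→1
  Δ2: w1:0→1
  Δ3: w0:1→0
  (3Δ to stable)
t=3 Δ0: clk=1 w1=1 w0=0
  Δ1: clk:1→0
  (1Δ to stable)
t=4 Δ0: clk=0 w1=1 w0=0
  Δ1: clk:0→1
  Δ2: w1:1→0
  Δ3: w0:0→1
  (3Δ to stable)
t=5 Δ0: clk=1 w1=0 w0=1
  Δ1: clk:1→0
  (1Δ to stable)
t=6 Δ0: clk=0 w1=0 w0=1
  Δ1: clk:0→1
  Δ2: w1:0→1
  Δ3: w0:1→0
  (3Δ to stable)
t=7 Δ0: clk=1 w1=1 w0=0
  Δ1: clk:1→0
  (1Δ to stable)
t=8 Δ0: clk=0 w1=1 w0=0
  Δ1: clk:0→1
  Δ2: w1:1→0
  Δ3: w0:0→1
  (3Δ to stable)
t=9 Δ0: clk=1 w1=0 w0=1
  Δ1: clk:1→0
  (1Δ to stable)
t=10 Δ0: clk=0 w1=0 w0=1
  Δ1: clk:0→1
  Δ2: w1:0→1
  Δ3: w0:1→0
  (3Δ to stable)
t=11 Δ0: clk=1 w1=1 w0=0
  Δ1: clk:1→0
  (1Δ to stable)
t=12 Δ0: clk=0 w1=1 w0=0
  Δ1: clk:0→1
  Δ2: w1:1→0
  Δ3: w0:0→1
  (3Δ to stable)
t=13 Δ0: clk=1 w1=0 w0=1
  Δ1: clk:1→0
  (1Δ to stable)
t=14 Δ0: clk=0 w1=0 w0=1
  Δ1: clk:0→1
  Δ2: w1:0→1
  Δ3: w0:1→0
  (3Δ to stable)
t=15 Δ0: clk=1 w1=1 w0=0
  Δ1: clk:1→0
  (1Δ to stable)
t=16 Δ0: clk=0 w1=1 w0=0
  Δ1: clk:0→1
  Δ2: w1:1→0
  Δ3: w0:0→1
  (3Δ to stable)

1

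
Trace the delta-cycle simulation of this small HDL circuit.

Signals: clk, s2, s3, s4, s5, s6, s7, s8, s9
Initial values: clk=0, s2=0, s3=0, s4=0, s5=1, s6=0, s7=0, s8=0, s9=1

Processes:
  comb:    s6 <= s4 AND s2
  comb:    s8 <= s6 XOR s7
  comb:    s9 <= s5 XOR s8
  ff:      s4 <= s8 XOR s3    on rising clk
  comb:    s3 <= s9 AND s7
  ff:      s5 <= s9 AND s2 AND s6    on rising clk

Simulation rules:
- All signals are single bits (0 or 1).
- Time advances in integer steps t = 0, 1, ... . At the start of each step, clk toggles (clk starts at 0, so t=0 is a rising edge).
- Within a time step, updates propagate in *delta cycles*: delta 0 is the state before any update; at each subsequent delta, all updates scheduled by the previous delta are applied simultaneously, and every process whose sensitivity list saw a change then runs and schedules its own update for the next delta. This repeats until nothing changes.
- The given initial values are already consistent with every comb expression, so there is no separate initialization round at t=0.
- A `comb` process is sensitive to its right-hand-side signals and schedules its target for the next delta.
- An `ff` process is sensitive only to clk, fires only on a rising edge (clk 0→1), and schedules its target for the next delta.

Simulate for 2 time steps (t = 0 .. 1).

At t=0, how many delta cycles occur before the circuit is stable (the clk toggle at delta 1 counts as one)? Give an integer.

3

t0.Δ0 s6=0 s8=0 s3=0 clk=0 s2=0 s9=1 s5=1 s7=0 s4=0
t0.Δ1 s6=0 s8=0 s3=0 clk=1 s2=0 s9=1 s5=1 s7=0 s4=0
t0.Δ2 s6=0 s8=0 s3=0 clk=1 s2=0 s9=1 s5=0 s7=0 s4=0
t0.Δ3 s6=0 s8=0 s3=0 clk=1 s2=0 s9=0 s5=0 s7=0 s4=0
t1.Δ0 s6=0 s8=0 s3=0 clk=1 s2=0 s9=0 s5=0 s7=0 s4=0
t1.Δ1 s6=0 s8=0 s3=0 clk=0 s2=0 s9=0 s5=0 s7=0 s4=0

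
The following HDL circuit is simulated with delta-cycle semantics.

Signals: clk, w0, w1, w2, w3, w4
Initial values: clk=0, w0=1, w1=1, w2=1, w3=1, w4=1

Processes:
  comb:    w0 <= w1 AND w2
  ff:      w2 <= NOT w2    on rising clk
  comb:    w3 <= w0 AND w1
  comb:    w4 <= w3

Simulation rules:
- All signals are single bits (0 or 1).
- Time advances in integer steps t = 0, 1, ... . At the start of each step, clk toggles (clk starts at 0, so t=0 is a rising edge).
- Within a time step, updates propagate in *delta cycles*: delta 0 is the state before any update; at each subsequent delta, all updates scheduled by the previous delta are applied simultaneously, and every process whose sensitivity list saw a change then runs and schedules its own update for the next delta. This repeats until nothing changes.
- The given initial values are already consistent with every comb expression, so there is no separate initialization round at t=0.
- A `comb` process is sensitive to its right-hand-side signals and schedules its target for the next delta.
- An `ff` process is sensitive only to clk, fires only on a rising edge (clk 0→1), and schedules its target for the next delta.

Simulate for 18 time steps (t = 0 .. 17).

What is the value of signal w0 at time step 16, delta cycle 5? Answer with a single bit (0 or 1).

0

t=0 Δ0: w2=1 w3=1 w4=1 clk=0 w1=1 w0=1
  Δ1: clk:0→1
  Δ2: w2:1→0
  Δ3: w0:1→0
  Δ4: w3:1→0
  Δ5: w4:1→0
  (5Δ to stable)
t=1 Δ0: w2=0 w3=0 w4=0 clk=1 w1=1 w0=0
  Δ1: clk:1→0
  (1Δ to stable)
t=2 Δ0: w2=0 w3=0 w4=0 clk=0 w1=1 w0=0
  Δ1: clk:0→1
  Δ2: w2:0→1
  Δ3: w0:0→1
  Δ4: w3:0→1
  Δ5: w4:0→1
  (5Δ to stable)
t=3 Δ0: w2=1 w3=1 w4=1 clk=1 w1=1 w0=1
  Δ1: clk:1→0
  (1Δ to stable)
t=4 Δ0: w2=1 w3=1 w4=1 clk=0 w1=1 w0=1
  Δ1: clk:0→1
  Δ2: w2:1→0
  Δ3: w0:1→0
  Δ4: w3:1→0
  Δ5: w4:1→0
  (5Δ to stable)
t=5 Δ0: w2=0 w3=0 w4=0 clk=1 w1=1 w0=0
  Δ1: clk:1→0
  (1Δ to stable)
t=6 Δ0: w2=0 w3=0 w4=0 clk=0 w1=1 w0=0
  Δ1: clk:0→1
  Δ2: w2:0→1
  Δ3: w0:0→1
  Δ4: w3:0→1
  Δ5: w4:0→1
  (5Δ to stable)
t=7 Δ0: w2=1 w3=1 w4=1 clk=1 w1=1 w0=1
  Δ1: clk:1→0
  (1Δ to stable)
t=8 Δ0: w2=1 w3=1 w4=1 clk=0 w1=1 w0=1
  Δ1: clk:0→1
  Δ2: w2:1→0
  Δ3: w0:1→0
  Δ4: w3:1→0
  Δ5: w4:1→0
  (5Δ to stable)
t=9 Δ0: w2=0 w3=0 w4=0 clk=1 w1=1 w0=0
  Δ1: clk:1→0
  (1Δ to stable)
t=10 Δ0: w2=0 w3=0 w4=0 clk=0 w1=1 w0=0
  Δ1: clk:0→1
  Δ2: w2:0→1
  Δ3: w0:0→1
  Δ4: w3:0→1
  Δ5: w4:0→1
  (5Δ to stable)
t=11 Δ0: w2=1 w3=1 w4=1 clk=1 w1=1 w0=1
  Δ1: clk:1→0
  (1Δ to stable)
t=12 Δ0: w2=1 w3=1 w4=1 clk=0 w1=1 w0=1
  Δ1: clk:0→1
  Δ2: w2:1→0
  Δ3: w0:1→0
  Δ4: w3:1→0
  Δ5: w4:1→0
  (5Δ to stable)
t=13 Δ0: w2=0 w3=0 w4=0 clk=1 w1=1 w0=0
  Δ1: clk:1→0
  (1Δ to stable)
t=14 Δ0: w2=0 w3=0 w4=0 clk=0 w1=1 w0=0
  Δ1: clk:0→1
  Δ2: w2:0→1
  Δ3: w0:0→1
  Δ4: w3:0→1
  Δ5: w4:0→1
  (5Δ to stable)
t=15 Δ0: w2=1 w3=1 w4=1 clk=1 w1=1 w0=1
  Δ1: clk:1→0
  (1Δ to stable)
t=16 Δ0: w2=1 w3=1 w4=1 clk=0 w1=1 w0=1
  Δ1: clk:0→1
  Δ2: w2:1→0
  Δ3: w0:1→0
  Δ4: w3:1→0
  Δ5: w4:1→0
  (5Δ to stable)
t=17 Δ0: w2=0 w3=0 w4=0 clk=1 w1=1 w0=0
  Δ1: clk:1→0
  (1Δ to stable)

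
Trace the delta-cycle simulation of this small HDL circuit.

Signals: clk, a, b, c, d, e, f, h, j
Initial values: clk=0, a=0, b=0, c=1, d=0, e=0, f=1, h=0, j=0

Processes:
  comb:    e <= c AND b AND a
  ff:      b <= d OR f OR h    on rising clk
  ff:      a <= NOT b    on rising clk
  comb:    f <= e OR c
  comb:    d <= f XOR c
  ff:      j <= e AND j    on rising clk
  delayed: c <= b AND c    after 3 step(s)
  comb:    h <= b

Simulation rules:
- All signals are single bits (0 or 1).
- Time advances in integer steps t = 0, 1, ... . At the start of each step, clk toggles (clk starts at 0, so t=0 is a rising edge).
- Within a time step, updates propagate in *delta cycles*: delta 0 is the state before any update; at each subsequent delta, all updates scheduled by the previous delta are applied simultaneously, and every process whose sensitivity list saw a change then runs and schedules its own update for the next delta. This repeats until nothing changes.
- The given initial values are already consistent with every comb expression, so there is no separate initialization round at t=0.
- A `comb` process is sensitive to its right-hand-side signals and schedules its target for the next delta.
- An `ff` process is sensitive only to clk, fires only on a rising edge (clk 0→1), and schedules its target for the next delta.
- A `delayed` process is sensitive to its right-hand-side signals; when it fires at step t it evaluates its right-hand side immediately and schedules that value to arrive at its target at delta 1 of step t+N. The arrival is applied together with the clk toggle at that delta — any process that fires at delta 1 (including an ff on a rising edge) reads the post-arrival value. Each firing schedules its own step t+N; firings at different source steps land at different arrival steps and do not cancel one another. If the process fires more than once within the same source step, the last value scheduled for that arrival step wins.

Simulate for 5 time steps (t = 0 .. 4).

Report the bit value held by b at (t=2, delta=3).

1

t0.Δ0 h=0 f=1 b=0 d=0 e=0 clk=0 j=0 c=1 a=0
t0.Δ1 h=0 f=1 b=0 d=0 e=0 clk=1 j=0 c=1 a=0
t0.Δ2 h=0 f=1 b=1 d=0 e=0 clk=1 j=0 c=1 a=1
t0.Δ3 h=1 f=1 b=1 d=0 e=1 clk=1 j=0 c=1 a=1
t1.Δ0 h=1 f=1 b=1 d=0 e=1 clk=1 j=0 c=1 a=1
t1.Δ1 h=1 f=1 b=1 d=0 e=1 clk=0 j=0 c=1 a=1
t2.Δ0 h=1 f=1 b=1 d=0 e=1 clk=0 j=0 c=1 a=1
t2.Δ1 h=1 f=1 b=1 d=0 e=1 clk=1 j=0 c=1 a=1
t2.Δ2 h=1 f=1 b=1 d=0 e=1 clk=1 j=0 c=1 a=0
t2.Δ3 h=1 f=1 b=1 d=0 e=0 clk=1 j=0 c=1 a=0
t3.Δ0 h=1 f=1 b=1 d=0 e=0 clk=1 j=0 c=1 a=0
t3.Δ1 h=1 f=1 b=1 d=0 e=0 clk=0 j=0 c=1 a=0
t4.Δ0 h=1 f=1 b=1 d=0 e=0 clk=0 j=0 c=1 a=0
t4.Δ1 h=1 f=1 b=1 d=0 e=0 clk=1 j=0 c=1 a=0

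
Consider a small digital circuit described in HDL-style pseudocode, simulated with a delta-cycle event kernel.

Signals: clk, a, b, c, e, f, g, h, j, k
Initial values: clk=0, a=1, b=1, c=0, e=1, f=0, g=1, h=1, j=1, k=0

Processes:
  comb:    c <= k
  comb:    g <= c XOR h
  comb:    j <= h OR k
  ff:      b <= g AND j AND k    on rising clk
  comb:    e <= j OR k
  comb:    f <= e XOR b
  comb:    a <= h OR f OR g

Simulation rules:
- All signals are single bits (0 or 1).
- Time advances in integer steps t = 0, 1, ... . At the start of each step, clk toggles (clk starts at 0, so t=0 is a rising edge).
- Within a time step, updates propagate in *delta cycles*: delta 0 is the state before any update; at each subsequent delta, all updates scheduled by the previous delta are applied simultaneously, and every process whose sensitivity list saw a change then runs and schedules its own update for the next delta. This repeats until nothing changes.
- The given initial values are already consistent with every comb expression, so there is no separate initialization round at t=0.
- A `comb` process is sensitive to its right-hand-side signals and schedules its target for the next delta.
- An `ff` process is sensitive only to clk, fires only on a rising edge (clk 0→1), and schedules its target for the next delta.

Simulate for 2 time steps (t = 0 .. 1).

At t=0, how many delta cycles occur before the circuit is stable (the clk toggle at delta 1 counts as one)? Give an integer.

t=0 Δ0: b=1 j=1 c=0 h=1 f=0 g=1 k=0 e=1 a=1 clk=0
  Δ1: clk:0→1
  Δ2: b:1→0
  Δ3: f:0→1
  (3Δ to stable)
t=1 Δ0: b=0 j=1 c=0 h=1 f=1 g=1 k=0 e=1 a=1 clk=1
  Δ1: clk:1→0
  (1Δ to stable)

3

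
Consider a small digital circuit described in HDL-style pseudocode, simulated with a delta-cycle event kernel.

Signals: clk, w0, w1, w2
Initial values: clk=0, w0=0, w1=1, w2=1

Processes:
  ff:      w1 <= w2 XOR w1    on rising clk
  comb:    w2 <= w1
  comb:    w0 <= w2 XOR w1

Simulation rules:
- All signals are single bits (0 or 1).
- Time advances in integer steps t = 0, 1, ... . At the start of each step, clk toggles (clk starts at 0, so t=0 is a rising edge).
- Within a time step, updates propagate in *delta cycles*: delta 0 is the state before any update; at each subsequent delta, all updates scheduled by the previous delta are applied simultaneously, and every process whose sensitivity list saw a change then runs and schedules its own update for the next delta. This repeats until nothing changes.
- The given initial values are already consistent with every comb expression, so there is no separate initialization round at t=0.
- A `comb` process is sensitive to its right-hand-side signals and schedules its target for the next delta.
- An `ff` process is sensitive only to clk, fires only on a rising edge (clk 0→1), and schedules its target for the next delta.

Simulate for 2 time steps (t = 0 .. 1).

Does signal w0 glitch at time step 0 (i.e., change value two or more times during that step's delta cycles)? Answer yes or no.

t0.Δ0 w1=1 clk=0 w2=1 w0=0
t0.Δ1 w1=1 clk=1 w2=1 w0=0
t0.Δ2 w1=0 clk=1 w2=1 w0=0
t0.Δ3 w1=0 clk=1 w2=0 w0=1
t0.Δ4 w1=0 clk=1 w2=0 w0=0
t1.Δ0 w1=0 clk=1 w2=0 w0=0
t1.Δ1 w1=0 clk=0 w2=0 w0=0

yes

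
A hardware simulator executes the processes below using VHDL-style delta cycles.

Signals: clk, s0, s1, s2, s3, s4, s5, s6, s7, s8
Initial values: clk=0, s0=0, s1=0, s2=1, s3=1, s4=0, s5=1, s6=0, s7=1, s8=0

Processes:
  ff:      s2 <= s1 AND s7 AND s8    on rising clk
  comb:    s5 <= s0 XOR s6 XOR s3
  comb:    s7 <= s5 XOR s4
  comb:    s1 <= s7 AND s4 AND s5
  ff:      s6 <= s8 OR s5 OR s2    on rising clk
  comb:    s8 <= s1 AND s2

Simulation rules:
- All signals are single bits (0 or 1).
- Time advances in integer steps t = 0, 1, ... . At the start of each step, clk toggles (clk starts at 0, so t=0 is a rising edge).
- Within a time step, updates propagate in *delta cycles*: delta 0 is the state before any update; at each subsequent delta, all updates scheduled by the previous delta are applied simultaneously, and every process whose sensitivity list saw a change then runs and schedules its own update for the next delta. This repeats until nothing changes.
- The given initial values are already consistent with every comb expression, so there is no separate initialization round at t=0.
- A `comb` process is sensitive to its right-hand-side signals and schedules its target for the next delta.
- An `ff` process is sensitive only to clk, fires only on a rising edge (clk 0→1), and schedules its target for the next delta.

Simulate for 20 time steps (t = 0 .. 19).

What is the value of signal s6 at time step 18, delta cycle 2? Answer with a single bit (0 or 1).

0

t=0 Δ0: s6=0 s7=1 s8=0 s2=1 s1=0 s3=1 clk=0 s5=1 s0=0 s4=0
  Δ1: clk:0→1
  Δ2: s6:0→1, s2:1→0
  Δ3: s5:1→0
  Δ4: s7:1→0
  (4Δ to stable)
t=1 Δ0: s6=1 s7=0 s8=0 s2=0 s1=0 s3=1 clk=1 s5=0 s0=0 s4=0
  Δ1: clk:1→0
  (1Δ to stable)
t=2 Δ0: s6=1 s7=0 s8=0 s2=0 s1=0 s3=1 clk=0 s5=0 s0=0 s4=0
  Δ1: clk:0→1
  Δ2: s6:1→0
  Δ3: s5:0→1
  Δ4: s7:0→1
  (4Δ to stable)
t=3 Δ0: s6=0 s7=1 s8=0 s2=0 s1=0 s3=1 clk=1 s5=1 s0=0 s4=0
  Δ1: clk:1→0
  (1Δ to stable)
t=4 Δ0: s6=0 s7=1 s8=0 s2=0 s1=0 s3=1 clk=0 s5=1 s0=0 s4=0
  Δ1: clk:0→1
  Δ2: s6:0→1
  Δ3: s5:1→0
  Δ4: s7:1→0
  (4Δ to stable)
t=5 Δ0: s6=1 s7=0 s8=0 s2=0 s1=0 s3=1 clk=1 s5=0 s0=0 s4=0
  Δ1: clk:1→0
  (1Δ to stable)
t=6 Δ0: s6=1 s7=0 s8=0 s2=0 s1=0 s3=1 clk=0 s5=0 s0=0 s4=0
  Δ1: clk:0→1
  Δ2: s6:1→0
  Δ3: s5:0→1
  Δ4: s7:0→1
  (4Δ to stable)
t=7 Δ0: s6=0 s7=1 s8=0 s2=0 s1=0 s3=1 clk=1 s5=1 s0=0 s4=0
  Δ1: clk:1→0
  (1Δ to stable)
t=8 Δ0: s6=0 s7=1 s8=0 s2=0 s1=0 s3=1 clk=0 s5=1 s0=0 s4=0
  Δ1: clk:0→1
  Δ2: s6:0→1
  Δ3: s5:1→0
  Δ4: s7:1→0
  (4Δ to stable)
t=9 Δ0: s6=1 s7=0 s8=0 s2=0 s1=0 s3=1 clk=1 s5=0 s0=0 s4=0
  Δ1: clk:1→0
  (1Δ to stable)
t=10 Δ0: s6=1 s7=0 s8=0 s2=0 s1=0 s3=1 clk=0 s5=0 s0=0 s4=0
  Δ1: clk:0→1
  Δ2: s6:1→0
  Δ3: s5:0→1
  Δ4: s7:0→1
  (4Δ to stable)
t=11 Δ0: s6=0 s7=1 s8=0 s2=0 s1=0 s3=1 clk=1 s5=1 s0=0 s4=0
  Δ1: clk:1→0
  (1Δ to stable)
t=12 Δ0: s6=0 s7=1 s8=0 s2=0 s1=0 s3=1 clk=0 s5=1 s0=0 s4=0
  Δ1: clk:0→1
  Δ2: s6:0→1
  Δ3: s5:1→0
  Δ4: s7:1→0
  (4Δ to stable)
t=13 Δ0: s6=1 s7=0 s8=0 s2=0 s1=0 s3=1 clk=1 s5=0 s0=0 s4=0
  Δ1: clk:1→0
  (1Δ to stable)
t=14 Δ0: s6=1 s7=0 s8=0 s2=0 s1=0 s3=1 clk=0 s5=0 s0=0 s4=0
  Δ1: clk:0→1
  Δ2: s6:1→0
  Δ3: s5:0→1
  Δ4: s7:0→1
  (4Δ to stable)
t=15 Δ0: s6=0 s7=1 s8=0 s2=0 s1=0 s3=1 clk=1 s5=1 s0=0 s4=0
  Δ1: clk:1→0
  (1Δ to stable)
t=16 Δ0: s6=0 s7=1 s8=0 s2=0 s1=0 s3=1 clk=0 s5=1 s0=0 s4=0
  Δ1: clk:0→1
  Δ2: s6:0→1
  Δ3: s5:1→0
  Δ4: s7:1→0
  (4Δ to stable)
t=17 Δ0: s6=1 s7=0 s8=0 s2=0 s1=0 s3=1 clk=1 s5=0 s0=0 s4=0
  Δ1: clk:1→0
  (1Δ to stable)
t=18 Δ0: s6=1 s7=0 s8=0 s2=0 s1=0 s3=1 clk=0 s5=0 s0=0 s4=0
  Δ1: clk:0→1
  Δ2: s6:1→0
  Δ3: s5:0→1
  Δ4: s7:0→1
  (4Δ to stable)
t=19 Δ0: s6=0 s7=1 s8=0 s2=0 s1=0 s3=1 clk=1 s5=1 s0=0 s4=0
  Δ1: clk:1→0
  (1Δ to stable)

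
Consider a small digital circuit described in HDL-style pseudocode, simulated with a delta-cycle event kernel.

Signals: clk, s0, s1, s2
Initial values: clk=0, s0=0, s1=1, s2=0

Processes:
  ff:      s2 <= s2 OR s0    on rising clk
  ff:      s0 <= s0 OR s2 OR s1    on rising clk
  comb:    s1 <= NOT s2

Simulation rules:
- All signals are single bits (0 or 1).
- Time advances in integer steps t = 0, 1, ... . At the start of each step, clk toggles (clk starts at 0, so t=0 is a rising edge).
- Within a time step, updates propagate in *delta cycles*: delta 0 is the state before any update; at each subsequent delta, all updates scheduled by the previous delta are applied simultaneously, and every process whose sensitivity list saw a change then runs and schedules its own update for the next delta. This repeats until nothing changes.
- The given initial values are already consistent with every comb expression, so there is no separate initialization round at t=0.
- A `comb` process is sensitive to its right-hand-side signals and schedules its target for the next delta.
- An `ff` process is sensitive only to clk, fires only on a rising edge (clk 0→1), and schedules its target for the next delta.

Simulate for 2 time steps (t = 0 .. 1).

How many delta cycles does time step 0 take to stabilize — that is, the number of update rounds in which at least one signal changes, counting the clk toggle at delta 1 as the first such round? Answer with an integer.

t0.Δ0 s0=0 clk=0 s1=1 s2=0
t0.Δ1 s0=0 clk=1 s1=1 s2=0
t0.Δ2 s0=1 clk=1 s1=1 s2=0
t1.Δ0 s0=1 clk=1 s1=1 s2=0
t1.Δ1 s0=1 clk=0 s1=1 s2=0

2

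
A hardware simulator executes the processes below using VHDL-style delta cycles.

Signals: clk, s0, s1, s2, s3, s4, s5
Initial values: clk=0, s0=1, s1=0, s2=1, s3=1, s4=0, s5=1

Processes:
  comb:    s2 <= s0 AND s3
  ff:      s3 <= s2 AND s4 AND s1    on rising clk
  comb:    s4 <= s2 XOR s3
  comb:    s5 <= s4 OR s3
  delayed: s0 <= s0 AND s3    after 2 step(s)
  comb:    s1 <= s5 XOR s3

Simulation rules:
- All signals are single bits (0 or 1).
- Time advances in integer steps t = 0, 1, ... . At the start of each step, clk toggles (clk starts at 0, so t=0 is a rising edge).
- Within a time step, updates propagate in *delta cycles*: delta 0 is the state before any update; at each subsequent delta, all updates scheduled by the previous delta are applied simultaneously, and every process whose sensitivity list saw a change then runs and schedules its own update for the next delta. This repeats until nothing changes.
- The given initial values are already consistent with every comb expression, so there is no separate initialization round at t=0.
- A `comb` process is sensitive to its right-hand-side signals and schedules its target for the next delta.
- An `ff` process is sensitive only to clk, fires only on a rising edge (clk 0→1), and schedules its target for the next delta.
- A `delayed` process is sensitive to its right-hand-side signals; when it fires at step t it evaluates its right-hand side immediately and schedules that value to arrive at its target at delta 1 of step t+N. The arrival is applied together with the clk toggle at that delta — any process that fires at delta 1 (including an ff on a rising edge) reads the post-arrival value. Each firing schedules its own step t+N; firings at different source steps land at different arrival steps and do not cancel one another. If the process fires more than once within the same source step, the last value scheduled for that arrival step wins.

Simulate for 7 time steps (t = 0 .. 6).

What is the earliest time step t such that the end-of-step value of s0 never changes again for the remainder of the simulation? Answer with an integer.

2

t=0 Δ0: s3=1 s2=1 s1=0 clk=0 s0=1 s4=0 s5=1
  Δ1: clk:0→1
  Δ2: s3:1→0
  Δ3: s2:1→0, s1:0→1, s4:0→1, s5:1→0
  Δ4: s1:1→0, s4:1→0, s5:0→1
  Δ5: s1:0→1, s5:1→0
  Δ6: s1:1→0
  (6Δ to stable)
t=1 Δ0: s3=0 s2=0 s1=0 clk=1 s0=1 s4=0 s5=0
  Δ1: clk:1→0
  (1Δ to stable)
t=2 Δ0: s3=0 s2=0 s1=0 clk=0 s0=1 s4=0 s5=0
  Δ1: clk:0→1, s0:1→0
  (1Δ to stable)
t=3 Δ0: s3=0 s2=0 s1=0 clk=1 s0=0 s4=0 s5=0
  Δ1: clk:1→0
  (1Δ to stable)
t=4 Δ0: s3=0 s2=0 s1=0 clk=0 s0=0 s4=0 s5=0
  Δ1: clk:0→1
  (1Δ to stable)
t=5 Δ0: s3=0 s2=0 s1=0 clk=1 s0=0 s4=0 s5=0
  Δ1: clk:1→0
  (1Δ to stable)
t=6 Δ0: s3=0 s2=0 s1=0 clk=0 s0=0 s4=0 s5=0
  Δ1: clk:0→1
  (1Δ to stable)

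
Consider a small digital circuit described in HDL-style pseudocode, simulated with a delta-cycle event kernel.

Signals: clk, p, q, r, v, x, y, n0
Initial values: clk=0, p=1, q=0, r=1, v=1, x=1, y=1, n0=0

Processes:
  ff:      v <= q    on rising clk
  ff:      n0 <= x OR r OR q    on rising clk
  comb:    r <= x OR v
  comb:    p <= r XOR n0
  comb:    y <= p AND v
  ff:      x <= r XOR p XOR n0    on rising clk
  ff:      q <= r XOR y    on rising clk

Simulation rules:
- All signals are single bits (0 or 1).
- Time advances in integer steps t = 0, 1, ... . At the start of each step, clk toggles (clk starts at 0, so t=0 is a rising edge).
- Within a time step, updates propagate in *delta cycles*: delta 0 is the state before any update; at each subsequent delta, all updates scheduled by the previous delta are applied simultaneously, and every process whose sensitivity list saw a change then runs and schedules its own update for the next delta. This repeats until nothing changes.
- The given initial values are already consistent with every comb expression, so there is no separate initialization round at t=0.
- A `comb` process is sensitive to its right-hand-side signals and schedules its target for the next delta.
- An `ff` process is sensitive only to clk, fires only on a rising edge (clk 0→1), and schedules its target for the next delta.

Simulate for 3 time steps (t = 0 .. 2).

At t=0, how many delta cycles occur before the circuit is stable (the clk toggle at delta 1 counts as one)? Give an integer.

[bits: y,v,x,n0,p,q,clk,r]
t=0: Δ0=11101001 Δ1=11101011 Δ2=10011011 Δ3=00010010 Δ4=00011010 | 4Δ
t=1: Δ0=00011010 Δ1=00011000 | 1Δ
t=2: Δ0=00011000 Δ1=00011010 Δ2=00001010 Δ3=00000010 | 3Δ

4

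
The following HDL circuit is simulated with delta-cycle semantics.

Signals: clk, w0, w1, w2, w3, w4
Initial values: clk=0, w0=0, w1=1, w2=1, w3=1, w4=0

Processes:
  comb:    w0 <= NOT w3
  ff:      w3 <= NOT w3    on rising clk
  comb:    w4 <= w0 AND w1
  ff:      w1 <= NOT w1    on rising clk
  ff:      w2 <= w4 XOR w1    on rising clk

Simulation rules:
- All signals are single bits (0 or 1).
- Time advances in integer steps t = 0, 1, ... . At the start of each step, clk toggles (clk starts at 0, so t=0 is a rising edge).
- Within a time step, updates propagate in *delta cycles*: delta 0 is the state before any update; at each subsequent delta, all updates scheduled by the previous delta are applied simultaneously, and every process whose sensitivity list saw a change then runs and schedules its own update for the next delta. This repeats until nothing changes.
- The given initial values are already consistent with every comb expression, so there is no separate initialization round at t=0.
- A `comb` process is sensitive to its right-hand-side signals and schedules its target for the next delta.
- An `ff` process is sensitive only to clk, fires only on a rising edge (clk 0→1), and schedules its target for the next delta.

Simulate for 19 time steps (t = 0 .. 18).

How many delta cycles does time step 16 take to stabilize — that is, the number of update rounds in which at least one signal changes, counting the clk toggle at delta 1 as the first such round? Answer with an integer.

[bits: clk,w2,w0,w4,w1,w3]
t=0: Δ0=010011 Δ1=110011 Δ2=110000 Δ3=111000 | 3Δ
t=1: Δ0=111000 Δ1=011000 | 1Δ
t=2: Δ0=011000 Δ1=111000 Δ2=101011 Δ3=100111 Δ4=100011 | 4Δ
t=3: Δ0=100011 Δ1=000011 | 1Δ
t=4: Δ0=000011 Δ1=100011 Δ2=110000 Δ3=111000 | 3Δ
t=5: Δ0=111000 Δ1=011000 | 1Δ
t=6: Δ0=011000 Δ1=111000 Δ2=101011 Δ3=100111 Δ4=100011 | 4Δ
t=7: Δ0=100011 Δ1=000011 | 1Δ
t=8: Δ0=000011 Δ1=100011 Δ2=110000 Δ3=111000 | 3Δ
t=9: Δ0=111000 Δ1=011000 | 1Δ
t=10: Δ0=011000 Δ1=111000 Δ2=101011 Δ3=100111 Δ4=100011 | 4Δ
t=11: Δ0=100011 Δ1=000011 | 1Δ
t=12: Δ0=000011 Δ1=100011 Δ2=110000 Δ3=111000 | 3Δ
t=13: Δ0=111000 Δ1=011000 | 1Δ
t=14: Δ0=011000 Δ1=111000 Δ2=101011 Δ3=100111 Δ4=100011 | 4Δ
t=15: Δ0=100011 Δ1=000011 | 1Δ
t=16: Δ0=000011 Δ1=100011 Δ2=110000 Δ3=111000 | 3Δ
t=17: Δ0=111000 Δ1=011000 | 1Δ
t=18: Δ0=011000 Δ1=111000 Δ2=101011 Δ3=100111 Δ4=100011 | 4Δ

3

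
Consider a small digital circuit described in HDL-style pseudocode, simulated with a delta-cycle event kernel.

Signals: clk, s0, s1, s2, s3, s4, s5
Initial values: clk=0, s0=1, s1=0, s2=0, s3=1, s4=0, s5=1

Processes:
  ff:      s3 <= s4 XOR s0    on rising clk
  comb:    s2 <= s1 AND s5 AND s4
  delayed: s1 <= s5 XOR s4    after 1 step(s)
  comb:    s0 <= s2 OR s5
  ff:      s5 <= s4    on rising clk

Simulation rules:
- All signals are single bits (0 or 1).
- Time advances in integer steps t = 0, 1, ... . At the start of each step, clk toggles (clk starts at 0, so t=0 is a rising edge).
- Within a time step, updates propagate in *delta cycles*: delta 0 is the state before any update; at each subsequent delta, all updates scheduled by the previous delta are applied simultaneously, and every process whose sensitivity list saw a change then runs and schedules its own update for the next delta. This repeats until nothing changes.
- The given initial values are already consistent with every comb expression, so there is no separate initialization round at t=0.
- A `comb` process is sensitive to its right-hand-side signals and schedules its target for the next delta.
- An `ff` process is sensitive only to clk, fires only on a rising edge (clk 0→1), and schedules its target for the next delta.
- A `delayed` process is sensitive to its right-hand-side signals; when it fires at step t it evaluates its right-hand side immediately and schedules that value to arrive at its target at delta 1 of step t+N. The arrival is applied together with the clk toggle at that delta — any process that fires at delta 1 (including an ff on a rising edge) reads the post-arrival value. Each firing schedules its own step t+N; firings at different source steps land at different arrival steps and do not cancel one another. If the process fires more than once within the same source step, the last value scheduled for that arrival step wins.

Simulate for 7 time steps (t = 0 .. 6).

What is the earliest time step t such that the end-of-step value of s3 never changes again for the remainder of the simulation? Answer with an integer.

t0.Δ0 s4=0 s0=1 s2=0 clk=0 s3=1 s1=0 s5=1
t0.Δ1 s4=0 s0=1 s2=0 clk=1 s3=1 s1=0 s5=1
t0.Δ2 s4=0 s0=1 s2=0 clk=1 s3=1 s1=0 s5=0
t0.Δ3 s4=0 s0=0 s2=0 clk=1 s3=1 s1=0 s5=0
t1.Δ0 s4=0 s0=0 s2=0 clk=1 s3=1 s1=0 s5=0
t1.Δ1 s4=0 s0=0 s2=0 clk=0 s3=1 s1=0 s5=0
t2.Δ0 s4=0 s0=0 s2=0 clk=0 s3=1 s1=0 s5=0
t2.Δ1 s4=0 s0=0 s2=0 clk=1 s3=1 s1=0 s5=0
t2.Δ2 s4=0 s0=0 s2=0 clk=1 s3=0 s1=0 s5=0
t3.Δ0 s4=0 s0=0 s2=0 clk=1 s3=0 s1=0 s5=0
t3.Δ1 s4=0 s0=0 s2=0 clk=0 s3=0 s1=0 s5=0
t4.Δ0 s4=0 s0=0 s2=0 clk=0 s3=0 s1=0 s5=0
t4.Δ1 s4=0 s0=0 s2=0 clk=1 s3=0 s1=0 s5=0
t5.Δ0 s4=0 s0=0 s2=0 clk=1 s3=0 s1=0 s5=0
t5.Δ1 s4=0 s0=0 s2=0 clk=0 s3=0 s1=0 s5=0
t6.Δ0 s4=0 s0=0 s2=0 clk=0 s3=0 s1=0 s5=0
t6.Δ1 s4=0 s0=0 s2=0 clk=1 s3=0 s1=0 s5=0

2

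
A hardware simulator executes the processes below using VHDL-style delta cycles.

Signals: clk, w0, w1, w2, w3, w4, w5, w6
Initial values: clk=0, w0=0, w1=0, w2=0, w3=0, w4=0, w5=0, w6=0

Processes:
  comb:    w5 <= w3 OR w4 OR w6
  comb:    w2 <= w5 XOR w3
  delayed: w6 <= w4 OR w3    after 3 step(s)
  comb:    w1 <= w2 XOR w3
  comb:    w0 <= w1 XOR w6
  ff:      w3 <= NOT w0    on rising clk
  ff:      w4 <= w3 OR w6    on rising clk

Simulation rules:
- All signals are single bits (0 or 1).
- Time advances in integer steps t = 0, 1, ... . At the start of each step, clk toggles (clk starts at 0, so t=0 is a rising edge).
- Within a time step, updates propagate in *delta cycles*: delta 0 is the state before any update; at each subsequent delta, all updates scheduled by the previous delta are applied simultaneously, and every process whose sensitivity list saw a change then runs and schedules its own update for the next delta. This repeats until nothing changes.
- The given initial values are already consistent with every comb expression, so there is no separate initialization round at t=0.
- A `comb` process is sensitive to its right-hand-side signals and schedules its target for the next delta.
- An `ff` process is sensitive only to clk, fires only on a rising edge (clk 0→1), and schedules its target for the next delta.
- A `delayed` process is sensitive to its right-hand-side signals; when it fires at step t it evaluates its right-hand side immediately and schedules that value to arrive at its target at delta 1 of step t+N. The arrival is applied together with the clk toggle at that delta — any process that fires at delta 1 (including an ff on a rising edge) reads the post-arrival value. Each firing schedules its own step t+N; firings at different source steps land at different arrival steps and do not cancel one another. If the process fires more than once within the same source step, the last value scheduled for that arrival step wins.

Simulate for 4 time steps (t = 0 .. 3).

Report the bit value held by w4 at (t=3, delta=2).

t=0 Δ0: w4=0 w5=0 w6=0 w3=0 w0=0 w2=0 clk=0 w1=0
  Δ1: clk:0→1
  Δ2: w3:0→1
  Δ3: w5:0→1, w2:0→1, w1:0→1
  Δ4: w0:0→1, w2:1→0, w1:1→0
  Δ5: w0:1→0, w1:0→1
  Δ6: w0:0→1
  (6Δ to stable)
t=1 Δ0: w4=0 w5=1 w6=0 w3=1 w0=1 w2=0 clk=1 w1=1
  Δ1: clk:1→0
  (1Δ to stable)
t=2 Δ0: w4=0 w5=1 w6=0 w3=1 w0=1 w2=0 clk=0 w1=1
  Δ1: clk:0→1
  Δ2: w4:0→1, w3:1→0
  Δ3: w2:0→1, w1:1→0
  Δ4: w0:1→0, w1:0→1
  Δ5: w0:0→1
  (5Δ to stable)
t=3 Δ0: w4=1 w5=1 w6=0 w3=0 w0=1 w2=1 clk=1 w1=1
  Δ1: w6:0→1, clk:1→0
  Δ2: w0:1→0
  (2Δ to stable)

1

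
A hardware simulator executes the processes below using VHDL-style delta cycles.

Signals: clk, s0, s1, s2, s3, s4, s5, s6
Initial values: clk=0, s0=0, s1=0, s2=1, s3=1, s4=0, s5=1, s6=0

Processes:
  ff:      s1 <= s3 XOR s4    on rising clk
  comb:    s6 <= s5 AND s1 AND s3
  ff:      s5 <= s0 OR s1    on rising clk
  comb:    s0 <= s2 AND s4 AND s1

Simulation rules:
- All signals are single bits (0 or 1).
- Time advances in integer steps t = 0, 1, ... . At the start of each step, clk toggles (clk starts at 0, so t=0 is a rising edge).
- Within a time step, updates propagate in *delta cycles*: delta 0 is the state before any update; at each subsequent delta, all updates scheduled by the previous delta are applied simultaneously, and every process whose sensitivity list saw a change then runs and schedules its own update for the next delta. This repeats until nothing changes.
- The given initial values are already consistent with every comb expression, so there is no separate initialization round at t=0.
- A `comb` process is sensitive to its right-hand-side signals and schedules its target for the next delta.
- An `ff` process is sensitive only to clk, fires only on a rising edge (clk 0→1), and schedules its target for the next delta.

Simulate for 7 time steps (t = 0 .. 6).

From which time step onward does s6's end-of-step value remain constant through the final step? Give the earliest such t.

t0.Δ0 s2=1 s3=1 s1=0 s6=0 clk=0 s4=0 s0=0 s5=1
t0.Δ1 s2=1 s3=1 s1=0 s6=0 clk=1 s4=0 s0=0 s5=1
t0.Δ2 s2=1 s3=1 s1=1 s6=0 clk=1 s4=0 s0=0 s5=0
t1.Δ0 s2=1 s3=1 s1=1 s6=0 clk=1 s4=0 s0=0 s5=0
t1.Δ1 s2=1 s3=1 s1=1 s6=0 clk=0 s4=0 s0=0 s5=0
t2.Δ0 s2=1 s3=1 s1=1 s6=0 clk=0 s4=0 s0=0 s5=0
t2.Δ1 s2=1 s3=1 s1=1 s6=0 clk=1 s4=0 s0=0 s5=0
t2.Δ2 s2=1 s3=1 s1=1 s6=0 clk=1 s4=0 s0=0 s5=1
t2.Δ3 s2=1 s3=1 s1=1 s6=1 clk=1 s4=0 s0=0 s5=1
t3.Δ0 s2=1 s3=1 s1=1 s6=1 clk=1 s4=0 s0=0 s5=1
t3.Δ1 s2=1 s3=1 s1=1 s6=1 clk=0 s4=0 s0=0 s5=1
t4.Δ0 s2=1 s3=1 s1=1 s6=1 clk=0 s4=0 s0=0 s5=1
t4.Δ1 s2=1 s3=1 s1=1 s6=1 clk=1 s4=0 s0=0 s5=1
t5.Δ0 s2=1 s3=1 s1=1 s6=1 clk=1 s4=0 s0=0 s5=1
t5.Δ1 s2=1 s3=1 s1=1 s6=1 clk=0 s4=0 s0=0 s5=1
t6.Δ0 s2=1 s3=1 s1=1 s6=1 clk=0 s4=0 s0=0 s5=1
t6.Δ1 s2=1 s3=1 s1=1 s6=1 clk=1 s4=0 s0=0 s5=1

2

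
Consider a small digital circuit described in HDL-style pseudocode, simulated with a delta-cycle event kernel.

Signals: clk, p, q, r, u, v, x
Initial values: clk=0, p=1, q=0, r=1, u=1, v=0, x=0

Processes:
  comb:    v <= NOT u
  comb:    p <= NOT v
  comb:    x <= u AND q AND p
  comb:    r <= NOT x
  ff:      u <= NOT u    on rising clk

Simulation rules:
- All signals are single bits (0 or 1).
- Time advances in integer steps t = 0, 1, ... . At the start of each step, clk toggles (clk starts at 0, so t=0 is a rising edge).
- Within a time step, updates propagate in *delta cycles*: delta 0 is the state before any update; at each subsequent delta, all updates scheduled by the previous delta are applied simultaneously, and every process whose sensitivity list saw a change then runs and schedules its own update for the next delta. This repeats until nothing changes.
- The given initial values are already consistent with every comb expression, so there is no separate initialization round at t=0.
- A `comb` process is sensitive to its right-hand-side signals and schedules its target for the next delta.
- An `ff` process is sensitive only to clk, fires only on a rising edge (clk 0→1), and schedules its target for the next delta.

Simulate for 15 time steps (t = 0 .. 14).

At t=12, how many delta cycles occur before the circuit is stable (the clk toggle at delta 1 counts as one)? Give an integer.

[bits: p,v,x,q,clk,u,r]
t=0: Δ0=1000011 Δ1=1000111 Δ2=1000101 Δ3=1100101 Δ4=0100101 | 4Δ
t=1: Δ0=0100101 Δ1=0100001 | 1Δ
t=2: Δ0=0100001 Δ1=0100101 Δ2=0100111 Δ3=0000111 Δ4=1000111 | 4Δ
t=3: Δ0=1000111 Δ1=1000011 | 1Δ
t=4: Δ0=1000011 Δ1=1000111 Δ2=1000101 Δ3=1100101 Δ4=0100101 | 4Δ
t=5: Δ0=0100101 Δ1=0100001 | 1Δ
t=6: Δ0=0100001 Δ1=0100101 Δ2=0100111 Δ3=0000111 Δ4=1000111 | 4Δ
t=7: Δ0=1000111 Δ1=1000011 | 1Δ
t=8: Δ0=1000011 Δ1=1000111 Δ2=1000101 Δ3=1100101 Δ4=0100101 | 4Δ
t=9: Δ0=0100101 Δ1=0100001 | 1Δ
t=10: Δ0=0100001 Δ1=0100101 Δ2=0100111 Δ3=0000111 Δ4=1000111 | 4Δ
t=11: Δ0=1000111 Δ1=1000011 | 1Δ
t=12: Δ0=1000011 Δ1=1000111 Δ2=1000101 Δ3=1100101 Δ4=0100101 | 4Δ
t=13: Δ0=0100101 Δ1=0100001 | 1Δ
t=14: Δ0=0100001 Δ1=0100101 Δ2=0100111 Δ3=0000111 Δ4=1000111 | 4Δ

4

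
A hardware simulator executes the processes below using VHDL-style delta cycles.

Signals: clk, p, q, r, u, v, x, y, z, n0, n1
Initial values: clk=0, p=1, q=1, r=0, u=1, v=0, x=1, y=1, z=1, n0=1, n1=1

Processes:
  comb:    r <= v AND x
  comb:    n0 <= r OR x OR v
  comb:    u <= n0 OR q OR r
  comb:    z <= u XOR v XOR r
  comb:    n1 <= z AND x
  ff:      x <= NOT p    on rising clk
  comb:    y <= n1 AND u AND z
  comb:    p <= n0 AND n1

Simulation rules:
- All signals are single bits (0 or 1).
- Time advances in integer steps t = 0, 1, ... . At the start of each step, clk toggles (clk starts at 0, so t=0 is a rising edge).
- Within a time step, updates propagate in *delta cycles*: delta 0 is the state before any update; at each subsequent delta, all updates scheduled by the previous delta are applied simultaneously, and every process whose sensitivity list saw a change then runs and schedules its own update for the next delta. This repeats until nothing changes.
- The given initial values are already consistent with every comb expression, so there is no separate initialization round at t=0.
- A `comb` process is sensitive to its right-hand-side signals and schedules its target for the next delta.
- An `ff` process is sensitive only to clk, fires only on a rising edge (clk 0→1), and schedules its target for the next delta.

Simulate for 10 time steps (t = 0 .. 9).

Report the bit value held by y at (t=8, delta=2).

1

t0.Δ0 v=0 clk=0 z=1 r=0 y=1 p=1 x=1 n0=1 q=1 n1=1 u=1
t0.Δ1 v=0 clk=1 z=1 r=0 y=1 p=1 x=1 n0=1 q=1 n1=1 u=1
t0.Δ2 v=0 clk=1 z=1 r=0 y=1 p=1 x=0 n0=1 q=1 n1=1 u=1
t0.Δ3 v=0 clk=1 z=1 r=0 y=1 p=1 x=0 n0=0 q=1 n1=0 u=1
t0.Δ4 v=0 clk=1 z=1 r=0 y=0 p=0 x=0 n0=0 q=1 n1=0 u=1
t1.Δ0 v=0 clk=1 z=1 r=0 y=0 p=0 x=0 n0=0 q=1 n1=0 u=1
t1.Δ1 v=0 clk=0 z=1 r=0 y=0 p=0 x=0 n0=0 q=1 n1=0 u=1
t2.Δ0 v=0 clk=0 z=1 r=0 y=0 p=0 x=0 n0=0 q=1 n1=0 u=1
t2.Δ1 v=0 clk=1 z=1 r=0 y=0 p=0 x=0 n0=0 q=1 n1=0 u=1
t2.Δ2 v=0 clk=1 z=1 r=0 y=0 p=0 x=1 n0=0 q=1 n1=0 u=1
t2.Δ3 v=0 clk=1 z=1 r=0 y=0 p=0 x=1 n0=1 q=1 n1=1 u=1
t2.Δ4 v=0 clk=1 z=1 r=0 y=1 p=1 x=1 n0=1 q=1 n1=1 u=1
t3.Δ0 v=0 clk=1 z=1 r=0 y=1 p=1 x=1 n0=1 q=1 n1=1 u=1
t3.Δ1 v=0 clk=0 z=1 r=0 y=1 p=1 x=1 n0=1 q=1 n1=1 u=1
t4.Δ0 v=0 clk=0 z=1 r=0 y=1 p=1 x=1 n0=1 q=1 n1=1 u=1
t4.Δ1 v=0 clk=1 z=1 r=0 y=1 p=1 x=1 n0=1 q=1 n1=1 u=1
t4.Δ2 v=0 clk=1 z=1 r=0 y=1 p=1 x=0 n0=1 q=1 n1=1 u=1
t4.Δ3 v=0 clk=1 z=1 r=0 y=1 p=1 x=0 n0=0 q=1 n1=0 u=1
t4.Δ4 v=0 clk=1 z=1 r=0 y=0 p=0 x=0 n0=0 q=1 n1=0 u=1
t5.Δ0 v=0 clk=1 z=1 r=0 y=0 p=0 x=0 n0=0 q=1 n1=0 u=1
t5.Δ1 v=0 clk=0 z=1 r=0 y=0 p=0 x=0 n0=0 q=1 n1=0 u=1
t6.Δ0 v=0 clk=0 z=1 r=0 y=0 p=0 x=0 n0=0 q=1 n1=0 u=1
t6.Δ1 v=0 clk=1 z=1 r=0 y=0 p=0 x=0 n0=0 q=1 n1=0 u=1
t6.Δ2 v=0 clk=1 z=1 r=0 y=0 p=0 x=1 n0=0 q=1 n1=0 u=1
t6.Δ3 v=0 clk=1 z=1 r=0 y=0 p=0 x=1 n0=1 q=1 n1=1 u=1
t6.Δ4 v=0 clk=1 z=1 r=0 y=1 p=1 x=1 n0=1 q=1 n1=1 u=1
t7.Δ0 v=0 clk=1 z=1 r=0 y=1 p=1 x=1 n0=1 q=1 n1=1 u=1
t7.Δ1 v=0 clk=0 z=1 r=0 y=1 p=1 x=1 n0=1 q=1 n1=1 u=1
t8.Δ0 v=0 clk=0 z=1 r=0 y=1 p=1 x=1 n0=1 q=1 n1=1 u=1
t8.Δ1 v=0 clk=1 z=1 r=0 y=1 p=1 x=1 n0=1 q=1 n1=1 u=1
t8.Δ2 v=0 clk=1 z=1 r=0 y=1 p=1 x=0 n0=1 q=1 n1=1 u=1
t8.Δ3 v=0 clk=1 z=1 r=0 y=1 p=1 x=0 n0=0 q=1 n1=0 u=1
t8.Δ4 v=0 clk=1 z=1 r=0 y=0 p=0 x=0 n0=0 q=1 n1=0 u=1
t9.Δ0 v=0 clk=1 z=1 r=0 y=0 p=0 x=0 n0=0 q=1 n1=0 u=1
t9.Δ1 v=0 clk=0 z=1 r=0 y=0 p=0 x=0 n0=0 q=1 n1=0 u=1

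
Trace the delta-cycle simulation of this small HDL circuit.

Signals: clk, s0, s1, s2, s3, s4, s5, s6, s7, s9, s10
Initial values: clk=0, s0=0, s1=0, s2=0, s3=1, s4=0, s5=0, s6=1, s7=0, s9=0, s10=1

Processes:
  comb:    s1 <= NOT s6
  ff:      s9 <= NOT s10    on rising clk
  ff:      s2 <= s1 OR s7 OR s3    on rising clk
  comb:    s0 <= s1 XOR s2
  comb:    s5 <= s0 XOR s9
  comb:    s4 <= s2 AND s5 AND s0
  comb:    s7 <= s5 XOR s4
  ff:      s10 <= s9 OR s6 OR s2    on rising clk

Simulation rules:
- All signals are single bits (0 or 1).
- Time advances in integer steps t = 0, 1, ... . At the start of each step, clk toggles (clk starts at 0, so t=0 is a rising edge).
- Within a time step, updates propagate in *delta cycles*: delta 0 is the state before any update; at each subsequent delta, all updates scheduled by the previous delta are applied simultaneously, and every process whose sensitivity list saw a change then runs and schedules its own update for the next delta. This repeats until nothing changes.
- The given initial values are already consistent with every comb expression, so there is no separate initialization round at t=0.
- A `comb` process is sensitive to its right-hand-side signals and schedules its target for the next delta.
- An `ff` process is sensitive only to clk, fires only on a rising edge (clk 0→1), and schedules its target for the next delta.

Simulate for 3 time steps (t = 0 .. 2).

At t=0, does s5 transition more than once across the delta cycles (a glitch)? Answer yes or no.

[bits: s6,s3,s9,s1,s5,s7,clk,s10,s4,s2,s0]
t=0: Δ0=11000001000 Δ1=11000011000 Δ2=11000011010 Δ3=11000011011 Δ4=11001011011 Δ5=11001111111 Δ6=11001011111 | 6Δ
t=1: Δ0=11001011111 Δ1=11001001111 | 1Δ
t=2: Δ0=11001001111 Δ1=11001011111 | 1Δ

no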